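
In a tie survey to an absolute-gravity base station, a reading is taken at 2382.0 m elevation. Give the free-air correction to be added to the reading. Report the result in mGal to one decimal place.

735.1

Free-air correction = 0.3086 × 2382.0 = 735.1 mGal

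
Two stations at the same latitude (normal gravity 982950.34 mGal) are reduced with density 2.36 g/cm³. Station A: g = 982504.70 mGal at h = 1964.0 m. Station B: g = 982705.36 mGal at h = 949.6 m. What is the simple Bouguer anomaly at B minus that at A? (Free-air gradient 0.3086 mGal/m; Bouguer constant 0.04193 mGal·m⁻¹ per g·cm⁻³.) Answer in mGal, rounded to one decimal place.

-12.0

Δg_SB(A) = 982504.70 − 982950.34 + 0.3086×1964.0 − 0.04193×2.36×1964.0 = -33.90 mGal
Δg_SB(B) = 982705.36 − 982950.34 + 0.3086×949.6 − 0.04193×2.36×949.6 = -45.90 mGal
Difference = -45.90 − (-33.90) = -12.00 mGal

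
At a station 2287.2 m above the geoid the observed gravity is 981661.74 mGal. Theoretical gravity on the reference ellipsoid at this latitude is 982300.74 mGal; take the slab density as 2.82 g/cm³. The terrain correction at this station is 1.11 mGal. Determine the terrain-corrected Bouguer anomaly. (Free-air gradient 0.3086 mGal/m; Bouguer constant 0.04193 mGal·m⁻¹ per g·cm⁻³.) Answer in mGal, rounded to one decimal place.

-202.5

Free-air correction = 0.3086 × 2287.2 = 705.83 mGal
Free-air anomaly = 981661.74 − 982300.74 + (705.83) = 66.83 mGal
Bouguer slab correction = 0.04193 × 2.82 × 2287.2 = 270.44 mGal
Simple Bouguer anomaly = 66.83 − (270.44) = -203.61 mGal
Complete Bouguer anomaly = -203.61 + 1.11 = -202.50 mGal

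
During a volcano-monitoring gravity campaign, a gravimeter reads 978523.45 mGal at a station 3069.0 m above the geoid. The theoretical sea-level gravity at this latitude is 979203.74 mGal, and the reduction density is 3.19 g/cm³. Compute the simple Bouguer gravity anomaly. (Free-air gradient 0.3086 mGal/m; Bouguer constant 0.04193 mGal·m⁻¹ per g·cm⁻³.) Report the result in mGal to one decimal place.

-143.7

Free-air correction = 0.3086 × 3069.0 = 947.09 mGal
Free-air anomaly = 978523.45 − 979203.74 + (947.09) = 266.80 mGal
Bouguer slab correction = 0.04193 × 3.19 × 3069.0 = 410.50 mGal
Simple Bouguer anomaly = 266.80 − (410.50) = -143.70 mGal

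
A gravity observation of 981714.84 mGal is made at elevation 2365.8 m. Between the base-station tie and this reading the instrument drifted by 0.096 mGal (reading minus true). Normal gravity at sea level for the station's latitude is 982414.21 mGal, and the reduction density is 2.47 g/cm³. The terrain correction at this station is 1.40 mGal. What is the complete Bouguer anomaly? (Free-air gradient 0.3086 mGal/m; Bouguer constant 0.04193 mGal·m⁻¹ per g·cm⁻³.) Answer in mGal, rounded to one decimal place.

Drift-corrected reading = 981714.84 − (0.096) = 981714.744 mGal
Free-air correction = 0.3086 × 2365.8 = 730.09 mGal
Free-air anomaly = 981714.744 − 982414.21 + (730.09) = 30.624 mGal
Bouguer slab correction = 0.04193 × 2.47 × 2365.8 = 245.02 mGal
Simple Bouguer anomaly = 30.624 − (245.02) = -214.396 mGal
Complete Bouguer anomaly = -214.396 + 1.40 = -212.996 mGal

-213.0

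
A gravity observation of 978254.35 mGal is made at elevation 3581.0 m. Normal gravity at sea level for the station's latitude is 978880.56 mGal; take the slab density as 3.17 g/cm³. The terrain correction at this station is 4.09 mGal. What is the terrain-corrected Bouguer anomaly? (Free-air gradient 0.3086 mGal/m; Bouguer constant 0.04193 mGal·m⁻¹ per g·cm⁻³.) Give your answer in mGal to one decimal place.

Free-air correction = 0.3086 × 3581.0 = 1105.10 mGal
Free-air anomaly = 978254.35 − 978880.56 + (1105.10) = 478.89 mGal
Bouguer slab correction = 0.04193 × 3.17 × 3581.0 = 475.98 mGal
Simple Bouguer anomaly = 478.89 − (475.98) = 2.91 mGal
Complete Bouguer anomaly = 2.91 + 4.09 = 7.00 mGal

7.0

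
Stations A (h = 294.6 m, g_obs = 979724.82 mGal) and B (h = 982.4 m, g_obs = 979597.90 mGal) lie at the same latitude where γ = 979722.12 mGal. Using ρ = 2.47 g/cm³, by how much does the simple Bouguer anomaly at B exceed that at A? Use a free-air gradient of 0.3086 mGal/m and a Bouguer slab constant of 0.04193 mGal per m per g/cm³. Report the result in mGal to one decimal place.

Δg_SB(A) = 979724.82 − 979722.12 + 0.3086×294.6 − 0.04193×2.47×294.6 = 63.10 mGal
Δg_SB(B) = 979597.90 − 979722.12 + 0.3086×982.4 − 0.04193×2.47×982.4 = 77.20 mGal
Difference = 77.20 − (63.10) = 14.10 mGal

14.1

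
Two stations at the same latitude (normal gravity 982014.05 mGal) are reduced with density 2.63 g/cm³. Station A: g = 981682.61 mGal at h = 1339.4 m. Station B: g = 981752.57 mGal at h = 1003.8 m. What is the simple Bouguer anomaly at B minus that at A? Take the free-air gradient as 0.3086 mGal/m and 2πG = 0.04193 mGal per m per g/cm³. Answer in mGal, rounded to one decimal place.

3.4

Δg_SB(A) = 981682.61 − 982014.05 + 0.3086×1339.4 − 0.04193×2.63×1339.4 = -65.80 mGal
Δg_SB(B) = 981752.57 − 982014.05 + 0.3086×1003.8 − 0.04193×2.63×1003.8 = -62.40 mGal
Difference = -62.40 − (-65.80) = 3.40 mGal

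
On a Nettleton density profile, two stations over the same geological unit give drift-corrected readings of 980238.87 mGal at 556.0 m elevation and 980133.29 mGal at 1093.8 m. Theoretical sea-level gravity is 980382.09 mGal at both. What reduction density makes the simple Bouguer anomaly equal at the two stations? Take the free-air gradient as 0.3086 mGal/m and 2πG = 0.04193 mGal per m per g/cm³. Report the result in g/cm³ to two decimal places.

2.68

Δg_obs = 980133.29 − 980238.87 = -105.58 mGal over Δh = 1093.8 − 556.0 = 537.8 m
Equal Bouguer anomalies ⇒ Δg_obs + (0.3086 − 0.04193ρ)·Δh = 0
0.3086 − 0.04193ρ = −Δg_obs/Δh = 0.19632
ρ = (0.3086 − 0.19632) / 0.04193 = 2.68 g/cm³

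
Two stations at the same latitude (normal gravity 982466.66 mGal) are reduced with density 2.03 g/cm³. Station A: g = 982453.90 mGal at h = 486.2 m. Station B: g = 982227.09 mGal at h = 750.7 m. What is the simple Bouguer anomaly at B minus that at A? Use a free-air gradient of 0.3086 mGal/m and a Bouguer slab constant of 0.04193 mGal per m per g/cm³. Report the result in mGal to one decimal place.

Δg_SB(A) = 982453.90 − 982466.66 + 0.3086×486.2 − 0.04193×2.03×486.2 = 95.90 mGal
Δg_SB(B) = 982227.09 − 982466.66 + 0.3086×750.7 − 0.04193×2.03×750.7 = -71.80 mGal
Difference = -71.80 − (95.90) = -167.70 mGal

-167.7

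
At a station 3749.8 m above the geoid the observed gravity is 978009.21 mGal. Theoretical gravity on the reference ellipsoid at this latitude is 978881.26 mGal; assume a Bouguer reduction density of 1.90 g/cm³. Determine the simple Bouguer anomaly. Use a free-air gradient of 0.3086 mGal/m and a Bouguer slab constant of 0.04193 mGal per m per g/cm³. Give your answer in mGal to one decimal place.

-13.6

Free-air correction = 0.3086 × 3749.8 = 1157.19 mGal
Free-air anomaly = 978009.21 − 978881.26 + (1157.19) = 285.14 mGal
Bouguer slab correction = 0.04193 × 1.90 × 3749.8 = 298.74 mGal
Simple Bouguer anomaly = 285.14 − (298.74) = -13.60 mGal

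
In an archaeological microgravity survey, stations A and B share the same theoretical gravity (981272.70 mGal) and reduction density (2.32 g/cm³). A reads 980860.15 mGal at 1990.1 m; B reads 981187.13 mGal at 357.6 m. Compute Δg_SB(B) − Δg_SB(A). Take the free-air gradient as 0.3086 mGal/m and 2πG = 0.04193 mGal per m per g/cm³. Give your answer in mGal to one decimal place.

Δg_SB(A) = 980860.15 − 981272.70 + 0.3086×1990.1 − 0.04193×2.32×1990.1 = 8.00 mGal
Δg_SB(B) = 981187.13 − 981272.70 + 0.3086×357.6 − 0.04193×2.32×357.6 = -10.00 mGal
Difference = -10.00 − (8.00) = -18.00 mGal

-18.0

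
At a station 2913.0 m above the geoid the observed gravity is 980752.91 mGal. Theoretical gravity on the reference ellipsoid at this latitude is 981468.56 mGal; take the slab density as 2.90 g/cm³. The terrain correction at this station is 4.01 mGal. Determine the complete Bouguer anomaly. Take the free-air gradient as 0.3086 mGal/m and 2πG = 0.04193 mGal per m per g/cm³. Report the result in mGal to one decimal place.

-166.9

Free-air correction = 0.3086 × 2913.0 = 898.95 mGal
Free-air anomaly = 980752.91 − 981468.56 + (898.95) = 183.30 mGal
Bouguer slab correction = 0.04193 × 2.90 × 2913.0 = 354.21 mGal
Simple Bouguer anomaly = 183.30 − (354.21) = -170.91 mGal
Complete Bouguer anomaly = -170.91 + 4.01 = -166.90 mGal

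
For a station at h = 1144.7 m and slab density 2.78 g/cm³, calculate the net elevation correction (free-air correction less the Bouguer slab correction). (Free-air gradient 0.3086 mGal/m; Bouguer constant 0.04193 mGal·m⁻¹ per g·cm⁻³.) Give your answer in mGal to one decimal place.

Combined gradient = 0.3086 − 0.04193 × 2.78 = 0.1920346 mGal/m
Combined elevation correction = 0.1920346 × 1144.7 = 219.8 mGal

219.8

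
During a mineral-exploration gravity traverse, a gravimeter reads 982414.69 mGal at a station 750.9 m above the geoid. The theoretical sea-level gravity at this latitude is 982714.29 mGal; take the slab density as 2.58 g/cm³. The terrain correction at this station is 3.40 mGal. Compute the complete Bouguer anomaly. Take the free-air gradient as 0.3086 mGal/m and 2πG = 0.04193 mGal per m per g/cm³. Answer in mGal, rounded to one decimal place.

Free-air correction = 0.3086 × 750.9 = 231.73 mGal
Free-air anomaly = 982414.69 − 982714.29 + (231.73) = -67.87 mGal
Bouguer slab correction = 0.04193 × 2.58 × 750.9 = 81.23 mGal
Simple Bouguer anomaly = -67.87 − (81.23) = -149.10 mGal
Complete Bouguer anomaly = -149.10 + 3.40 = -145.70 mGal

-145.7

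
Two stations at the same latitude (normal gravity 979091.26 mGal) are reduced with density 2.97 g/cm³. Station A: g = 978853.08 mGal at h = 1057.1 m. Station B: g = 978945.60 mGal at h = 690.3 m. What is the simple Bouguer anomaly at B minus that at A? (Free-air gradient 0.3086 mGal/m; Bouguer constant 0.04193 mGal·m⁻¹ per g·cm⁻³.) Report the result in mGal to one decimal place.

25.0

Δg_SB(A) = 978853.08 − 979091.26 + 0.3086×1057.1 − 0.04193×2.97×1057.1 = -43.60 mGal
Δg_SB(B) = 978945.60 − 979091.26 + 0.3086×690.3 − 0.04193×2.97×690.3 = -18.60 mGal
Difference = -18.60 − (-43.60) = 25.00 mGal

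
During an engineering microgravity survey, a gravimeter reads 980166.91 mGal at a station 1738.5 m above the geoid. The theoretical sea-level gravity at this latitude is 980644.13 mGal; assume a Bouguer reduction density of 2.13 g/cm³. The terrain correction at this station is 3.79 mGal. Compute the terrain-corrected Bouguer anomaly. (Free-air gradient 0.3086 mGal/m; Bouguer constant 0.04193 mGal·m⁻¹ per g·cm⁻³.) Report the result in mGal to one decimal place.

-92.2

Free-air correction = 0.3086 × 1738.5 = 536.50 mGal
Free-air anomaly = 980166.91 − 980644.13 + (536.50) = 59.28 mGal
Bouguer slab correction = 0.04193 × 2.13 × 1738.5 = 155.27 mGal
Simple Bouguer anomaly = 59.28 − (155.27) = -95.99 mGal
Complete Bouguer anomaly = -95.99 + 3.79 = -92.20 mGal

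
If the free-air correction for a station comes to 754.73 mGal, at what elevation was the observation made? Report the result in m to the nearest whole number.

h = 754.73 / 0.3086 = 2445.66 m

2446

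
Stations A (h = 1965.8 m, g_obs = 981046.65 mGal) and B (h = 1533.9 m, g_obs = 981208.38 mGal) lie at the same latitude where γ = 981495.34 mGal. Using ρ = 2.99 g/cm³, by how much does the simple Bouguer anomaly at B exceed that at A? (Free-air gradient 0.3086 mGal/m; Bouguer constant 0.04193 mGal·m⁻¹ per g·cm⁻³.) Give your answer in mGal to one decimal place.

Δg_SB(A) = 981046.65 − 981495.34 + 0.3086×1965.8 − 0.04193×2.99×1965.8 = -88.50 mGal
Δg_SB(B) = 981208.38 − 981495.34 + 0.3086×1533.9 − 0.04193×2.99×1533.9 = -5.90 mGal
Difference = -5.90 − (-88.50) = 82.60 mGal

82.6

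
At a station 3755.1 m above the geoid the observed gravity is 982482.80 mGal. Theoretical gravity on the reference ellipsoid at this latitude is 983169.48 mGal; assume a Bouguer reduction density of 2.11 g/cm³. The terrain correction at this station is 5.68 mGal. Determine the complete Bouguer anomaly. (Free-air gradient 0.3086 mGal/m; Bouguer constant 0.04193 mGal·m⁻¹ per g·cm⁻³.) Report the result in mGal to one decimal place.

Free-air correction = 0.3086 × 3755.1 = 1158.82 mGal
Free-air anomaly = 982482.80 − 983169.48 + (1158.82) = 472.14 mGal
Bouguer slab correction = 0.04193 × 2.11 × 3755.1 = 332.22 mGal
Simple Bouguer anomaly = 472.14 − (332.22) = 139.92 mGal
Complete Bouguer anomaly = 139.92 + 5.68 = 145.60 mGal

145.6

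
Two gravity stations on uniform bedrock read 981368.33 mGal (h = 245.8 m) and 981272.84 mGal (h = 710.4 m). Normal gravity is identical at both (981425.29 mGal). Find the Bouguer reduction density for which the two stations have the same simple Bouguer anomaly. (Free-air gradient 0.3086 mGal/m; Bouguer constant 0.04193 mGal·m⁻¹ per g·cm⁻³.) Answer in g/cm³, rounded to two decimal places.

2.46

Δg_obs = 981272.84 − 981368.33 = -95.49 mGal over Δh = 710.4 − 245.8 = 464.6 m
Equal Bouguer anomalies ⇒ Δg_obs + (0.3086 − 0.04193ρ)·Δh = 0
0.3086 − 0.04193ρ = −Δg_obs/Δh = 0.20553
ρ = (0.3086 − 0.20553) / 0.04193 = 2.46 g/cm³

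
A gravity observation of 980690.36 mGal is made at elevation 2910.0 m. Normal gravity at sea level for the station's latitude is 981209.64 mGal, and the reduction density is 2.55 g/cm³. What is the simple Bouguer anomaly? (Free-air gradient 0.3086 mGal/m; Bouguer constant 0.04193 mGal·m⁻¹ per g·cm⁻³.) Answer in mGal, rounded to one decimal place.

Free-air correction = 0.3086 × 2910.0 = 898.03 mGal
Free-air anomaly = 980690.36 − 981209.64 + (898.03) = 378.75 mGal
Bouguer slab correction = 0.04193 × 2.55 × 2910.0 = 311.14 mGal
Simple Bouguer anomaly = 378.75 − (311.14) = 67.61 mGal

67.6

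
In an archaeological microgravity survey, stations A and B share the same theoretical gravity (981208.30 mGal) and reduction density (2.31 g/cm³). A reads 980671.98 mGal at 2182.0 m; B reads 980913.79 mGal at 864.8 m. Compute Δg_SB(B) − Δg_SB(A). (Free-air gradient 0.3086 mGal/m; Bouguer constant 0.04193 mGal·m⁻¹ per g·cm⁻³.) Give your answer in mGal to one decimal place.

-37.1

Δg_SB(A) = 980671.98 − 981208.30 + 0.3086×2182.0 − 0.04193×2.31×2182.0 = -74.30 mGal
Δg_SB(B) = 980913.79 − 981208.30 + 0.3086×864.8 − 0.04193×2.31×864.8 = -111.40 mGal
Difference = -111.40 − (-74.30) = -37.10 mGal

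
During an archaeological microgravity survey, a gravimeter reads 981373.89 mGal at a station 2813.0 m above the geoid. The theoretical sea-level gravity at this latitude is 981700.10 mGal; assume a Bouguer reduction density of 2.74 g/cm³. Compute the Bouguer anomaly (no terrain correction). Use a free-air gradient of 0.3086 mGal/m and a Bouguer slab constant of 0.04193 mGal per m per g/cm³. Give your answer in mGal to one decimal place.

Free-air correction = 0.3086 × 2813.0 = 868.09 mGal
Free-air anomaly = 981373.89 − 981700.10 + (868.09) = 541.88 mGal
Bouguer slab correction = 0.04193 × 2.74 × 2813.0 = 323.18 mGal
Simple Bouguer anomaly = 541.88 − (323.18) = 218.70 mGal

218.7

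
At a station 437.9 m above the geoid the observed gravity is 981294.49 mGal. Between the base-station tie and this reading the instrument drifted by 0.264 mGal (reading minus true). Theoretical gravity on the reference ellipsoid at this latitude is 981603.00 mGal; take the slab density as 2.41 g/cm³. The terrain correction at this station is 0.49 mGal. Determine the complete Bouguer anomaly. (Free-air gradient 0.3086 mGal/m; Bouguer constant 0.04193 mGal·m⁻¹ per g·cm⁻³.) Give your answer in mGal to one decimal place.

Drift-corrected reading = 981294.49 − (0.264) = 981294.226 mGal
Free-air correction = 0.3086 × 437.9 = 135.14 mGal
Free-air anomaly = 981294.226 − 981603.00 + (135.14) = -173.634 mGal
Bouguer slab correction = 0.04193 × 2.41 × 437.9 = 44.25 mGal
Simple Bouguer anomaly = -173.634 − (44.25) = -217.884 mGal
Complete Bouguer anomaly = -217.884 + 0.49 = -217.394 mGal

-217.4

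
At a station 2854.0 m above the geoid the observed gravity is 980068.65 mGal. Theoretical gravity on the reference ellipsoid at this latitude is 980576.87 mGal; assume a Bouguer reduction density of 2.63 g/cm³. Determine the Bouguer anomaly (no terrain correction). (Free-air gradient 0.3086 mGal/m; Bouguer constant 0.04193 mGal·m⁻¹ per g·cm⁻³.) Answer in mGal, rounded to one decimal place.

Free-air correction = 0.3086 × 2854.0 = 880.74 mGal
Free-air anomaly = 980068.65 − 980576.87 + (880.74) = 372.52 mGal
Bouguer slab correction = 0.04193 × 2.63 × 2854.0 = 314.73 mGal
Simple Bouguer anomaly = 372.52 − (314.73) = 57.79 mGal

57.8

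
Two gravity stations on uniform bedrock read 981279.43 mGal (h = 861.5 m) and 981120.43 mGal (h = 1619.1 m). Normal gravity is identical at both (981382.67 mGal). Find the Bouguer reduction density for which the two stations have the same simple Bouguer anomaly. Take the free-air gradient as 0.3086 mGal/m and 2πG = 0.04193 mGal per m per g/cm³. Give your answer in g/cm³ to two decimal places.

2.35

Δg_obs = 981120.43 − 981279.43 = -159.00 mGal over Δh = 1619.1 − 861.5 = 757.6 m
Equal Bouguer anomalies ⇒ Δg_obs + (0.3086 − 0.04193ρ)·Δh = 0
0.3086 − 0.04193ρ = −Δg_obs/Δh = 0.20987
ρ = (0.3086 − 0.20987) / 0.04193 = 2.35 g/cm³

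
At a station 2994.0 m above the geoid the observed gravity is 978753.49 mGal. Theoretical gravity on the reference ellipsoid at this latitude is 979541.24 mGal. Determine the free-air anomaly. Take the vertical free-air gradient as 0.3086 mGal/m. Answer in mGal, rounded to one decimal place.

Free-air correction = 0.3086 × 2994.0 = 923.95 mGal
Free-air anomaly = 978753.49 − 979541.24 + (923.95) = 136.20 mGal

136.2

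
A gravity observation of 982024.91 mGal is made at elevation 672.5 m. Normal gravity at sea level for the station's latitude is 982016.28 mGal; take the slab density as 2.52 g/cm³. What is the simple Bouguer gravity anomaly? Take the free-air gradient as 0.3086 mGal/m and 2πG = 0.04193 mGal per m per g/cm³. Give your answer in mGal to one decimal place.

Free-air correction = 0.3086 × 672.5 = 207.53 mGal
Free-air anomaly = 982024.91 − 982016.28 + (207.53) = 216.16 mGal
Bouguer slab correction = 0.04193 × 2.52 × 672.5 = 71.06 mGal
Simple Bouguer anomaly = 216.16 − (71.06) = 145.10 mGal

145.1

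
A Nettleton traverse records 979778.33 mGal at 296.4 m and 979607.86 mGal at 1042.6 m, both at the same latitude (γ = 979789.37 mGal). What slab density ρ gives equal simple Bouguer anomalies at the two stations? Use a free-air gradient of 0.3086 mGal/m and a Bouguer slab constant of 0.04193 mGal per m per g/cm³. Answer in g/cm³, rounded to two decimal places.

1.91

Δg_obs = 979607.86 − 979778.33 = -170.47 mGal over Δh = 1042.6 − 296.4 = 746.2 m
Equal Bouguer anomalies ⇒ Δg_obs + (0.3086 − 0.04193ρ)·Δh = 0
0.3086 − 0.04193ρ = −Δg_obs/Δh = 0.22845
ρ = (0.3086 − 0.22845) / 0.04193 = 1.91 g/cm³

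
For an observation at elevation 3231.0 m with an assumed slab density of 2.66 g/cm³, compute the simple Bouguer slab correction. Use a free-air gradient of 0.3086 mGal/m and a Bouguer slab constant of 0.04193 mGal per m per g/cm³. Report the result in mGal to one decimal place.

Bouguer slab correction = 0.04193 × 2.66 × 3231.0 = 360.4 mGal

360.4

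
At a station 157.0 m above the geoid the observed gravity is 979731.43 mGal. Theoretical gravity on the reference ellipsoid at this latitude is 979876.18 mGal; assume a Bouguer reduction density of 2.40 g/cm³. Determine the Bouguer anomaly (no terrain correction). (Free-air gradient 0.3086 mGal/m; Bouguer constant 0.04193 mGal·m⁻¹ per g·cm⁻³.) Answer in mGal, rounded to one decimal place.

-112.1

Free-air correction = 0.3086 × 157.0 = 48.45 mGal
Free-air anomaly = 979731.43 − 979876.18 + (48.45) = -96.30 mGal
Bouguer slab correction = 0.04193 × 2.40 × 157.0 = 15.80 mGal
Simple Bouguer anomaly = -96.30 − (15.80) = -112.10 mGal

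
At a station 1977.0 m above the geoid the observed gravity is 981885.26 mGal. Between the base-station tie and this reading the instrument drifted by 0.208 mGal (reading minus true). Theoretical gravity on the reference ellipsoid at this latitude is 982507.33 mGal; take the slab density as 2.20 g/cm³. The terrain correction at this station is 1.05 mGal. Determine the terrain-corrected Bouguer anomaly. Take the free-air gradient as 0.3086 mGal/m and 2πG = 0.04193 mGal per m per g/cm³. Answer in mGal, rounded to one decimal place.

Drift-corrected reading = 981885.26 − (0.208) = 981885.052 mGal
Free-air correction = 0.3086 × 1977.0 = 610.10 mGal
Free-air anomaly = 981885.052 − 982507.33 + (610.10) = -12.178 mGal
Bouguer slab correction = 0.04193 × 2.20 × 1977.0 = 182.37 mGal
Simple Bouguer anomaly = -12.178 − (182.37) = -194.548 mGal
Complete Bouguer anomaly = -194.548 + 1.05 = -193.498 mGal

-193.5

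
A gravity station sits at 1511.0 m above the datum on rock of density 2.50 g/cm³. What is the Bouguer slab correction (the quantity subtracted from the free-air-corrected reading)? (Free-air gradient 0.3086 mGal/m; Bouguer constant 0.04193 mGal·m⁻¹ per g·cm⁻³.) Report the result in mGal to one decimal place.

158.4

Bouguer slab correction = 0.04193 × 2.50 × 1511.0 = 158.4 mGal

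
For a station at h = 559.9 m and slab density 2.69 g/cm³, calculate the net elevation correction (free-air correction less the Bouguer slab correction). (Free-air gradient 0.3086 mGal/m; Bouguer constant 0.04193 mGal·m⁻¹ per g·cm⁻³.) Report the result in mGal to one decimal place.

Combined gradient = 0.3086 − 0.04193 × 2.69 = 0.1958083 mGal/m
Combined elevation correction = 0.1958083 × 559.9 = 109.6 mGal

109.6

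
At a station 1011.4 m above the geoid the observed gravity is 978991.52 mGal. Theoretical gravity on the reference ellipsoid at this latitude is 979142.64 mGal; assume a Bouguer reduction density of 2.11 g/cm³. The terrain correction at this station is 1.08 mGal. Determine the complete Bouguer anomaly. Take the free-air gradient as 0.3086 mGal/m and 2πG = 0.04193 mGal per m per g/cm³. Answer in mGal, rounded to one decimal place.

Free-air correction = 0.3086 × 1011.4 = 312.12 mGal
Free-air anomaly = 978991.52 − 979142.64 + (312.12) = 161.00 mGal
Bouguer slab correction = 0.04193 × 2.11 × 1011.4 = 89.48 mGal
Simple Bouguer anomaly = 161.00 − (89.48) = 71.52 mGal
Complete Bouguer anomaly = 71.52 + 1.08 = 72.60 mGal

72.6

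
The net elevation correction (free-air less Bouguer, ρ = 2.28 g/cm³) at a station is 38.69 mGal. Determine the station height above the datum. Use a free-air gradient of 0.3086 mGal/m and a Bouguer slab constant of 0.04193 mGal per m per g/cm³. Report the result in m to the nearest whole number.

Combined gradient = 0.3086 − 0.04193 × 2.28 = 0.2129996 mGal/m
h = 38.69 / 0.2129996 = 181.64 m

182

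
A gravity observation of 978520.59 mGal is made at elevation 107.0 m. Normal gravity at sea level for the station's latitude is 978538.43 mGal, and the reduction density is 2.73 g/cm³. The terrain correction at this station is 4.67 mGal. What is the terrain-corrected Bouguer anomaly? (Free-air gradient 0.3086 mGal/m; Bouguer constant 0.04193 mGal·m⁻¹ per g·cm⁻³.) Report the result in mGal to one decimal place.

Free-air correction = 0.3086 × 107.0 = 33.02 mGal
Free-air anomaly = 978520.59 − 978538.43 + (33.02) = 15.18 mGal
Bouguer slab correction = 0.04193 × 2.73 × 107.0 = 12.25 mGal
Simple Bouguer anomaly = 15.18 − (12.25) = 2.93 mGal
Complete Bouguer anomaly = 2.93 + 4.67 = 7.60 mGal

7.6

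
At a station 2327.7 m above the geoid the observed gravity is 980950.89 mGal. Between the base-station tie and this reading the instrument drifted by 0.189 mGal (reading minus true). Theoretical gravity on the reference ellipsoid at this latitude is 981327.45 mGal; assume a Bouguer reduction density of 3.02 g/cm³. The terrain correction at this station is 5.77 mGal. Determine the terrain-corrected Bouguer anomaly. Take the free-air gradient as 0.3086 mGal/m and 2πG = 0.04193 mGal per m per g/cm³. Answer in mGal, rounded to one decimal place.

Drift-corrected reading = 980950.89 − (0.189) = 980950.701 mGal
Free-air correction = 0.3086 × 2327.7 = 718.33 mGal
Free-air anomaly = 980950.701 − 981327.45 + (718.33) = 341.581 mGal
Bouguer slab correction = 0.04193 × 3.02 × 2327.7 = 294.75 mGal
Simple Bouguer anomaly = 341.581 − (294.75) = 46.831 mGal
Complete Bouguer anomaly = 46.831 + 5.77 = 52.601 mGal

52.6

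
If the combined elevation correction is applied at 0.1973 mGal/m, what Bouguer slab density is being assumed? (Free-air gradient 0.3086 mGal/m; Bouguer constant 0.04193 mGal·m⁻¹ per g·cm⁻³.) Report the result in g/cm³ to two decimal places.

0.1973 = 0.3086 − 0.04193 × ρ
ρ = (0.3086 − 0.1973) / 0.04193 = 2.65 g/cm³

2.65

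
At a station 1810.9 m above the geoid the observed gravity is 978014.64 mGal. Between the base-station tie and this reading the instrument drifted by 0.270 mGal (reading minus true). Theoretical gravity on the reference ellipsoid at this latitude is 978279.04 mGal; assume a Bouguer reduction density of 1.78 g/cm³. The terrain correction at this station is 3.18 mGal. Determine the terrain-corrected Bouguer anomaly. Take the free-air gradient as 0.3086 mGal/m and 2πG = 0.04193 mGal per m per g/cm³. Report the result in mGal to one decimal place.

Drift-corrected reading = 978014.64 − (0.270) = 978014.370 mGal
Free-air correction = 0.3086 × 1810.9 = 558.84 mGal
Free-air anomaly = 978014.370 − 978279.04 + (558.84) = 294.170 mGal
Bouguer slab correction = 0.04193 × 1.78 × 1810.9 = 135.16 mGal
Simple Bouguer anomaly = 294.170 − (135.16) = 159.010 mGal
Complete Bouguer anomaly = 159.010 + 3.18 = 162.190 mGal

162.2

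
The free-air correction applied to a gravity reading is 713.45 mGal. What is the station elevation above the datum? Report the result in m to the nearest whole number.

2312

h = 713.45 / 0.3086 = 2311.89 m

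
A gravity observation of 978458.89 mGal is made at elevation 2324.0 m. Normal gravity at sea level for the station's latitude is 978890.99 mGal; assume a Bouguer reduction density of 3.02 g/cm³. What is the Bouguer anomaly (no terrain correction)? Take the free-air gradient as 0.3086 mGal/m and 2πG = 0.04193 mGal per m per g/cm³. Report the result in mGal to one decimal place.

Free-air correction = 0.3086 × 2324.0 = 717.19 mGal
Free-air anomaly = 978458.89 − 978890.99 + (717.19) = 285.09 mGal
Bouguer slab correction = 0.04193 × 3.02 × 2324.0 = 294.28 mGal
Simple Bouguer anomaly = 285.09 − (294.28) = -9.19 mGal

-9.2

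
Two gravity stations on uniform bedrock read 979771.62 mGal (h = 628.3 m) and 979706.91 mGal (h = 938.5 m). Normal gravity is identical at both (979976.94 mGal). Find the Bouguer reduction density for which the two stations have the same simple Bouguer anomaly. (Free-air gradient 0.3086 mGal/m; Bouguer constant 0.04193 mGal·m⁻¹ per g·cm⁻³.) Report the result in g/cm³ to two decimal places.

Δg_obs = 979706.91 − 979771.62 = -64.71 mGal over Δh = 938.5 − 628.3 = 310.2 m
Equal Bouguer anomalies ⇒ Δg_obs + (0.3086 − 0.04193ρ)·Δh = 0
0.3086 − 0.04193ρ = −Δg_obs/Δh = 0.20861
ρ = (0.3086 − 0.20861) / 0.04193 = 2.38 g/cm³

2.38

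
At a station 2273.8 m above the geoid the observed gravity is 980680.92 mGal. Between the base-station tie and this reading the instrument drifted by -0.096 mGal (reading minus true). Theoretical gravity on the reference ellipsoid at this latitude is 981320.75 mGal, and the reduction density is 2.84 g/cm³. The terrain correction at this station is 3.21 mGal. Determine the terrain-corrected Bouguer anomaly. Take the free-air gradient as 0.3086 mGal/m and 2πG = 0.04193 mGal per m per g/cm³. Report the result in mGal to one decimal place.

Drift-corrected reading = 980680.92 − (-0.096) = 980681.016 mGal
Free-air correction = 0.3086 × 2273.8 = 701.69 mGal
Free-air anomaly = 980681.016 − 981320.75 + (701.69) = 61.956 mGal
Bouguer slab correction = 0.04193 × 2.84 × 2273.8 = 270.77 mGal
Simple Bouguer anomaly = 61.956 − (270.77) = -208.814 mGal
Complete Bouguer anomaly = -208.814 + 3.21 = -205.604 mGal

-205.6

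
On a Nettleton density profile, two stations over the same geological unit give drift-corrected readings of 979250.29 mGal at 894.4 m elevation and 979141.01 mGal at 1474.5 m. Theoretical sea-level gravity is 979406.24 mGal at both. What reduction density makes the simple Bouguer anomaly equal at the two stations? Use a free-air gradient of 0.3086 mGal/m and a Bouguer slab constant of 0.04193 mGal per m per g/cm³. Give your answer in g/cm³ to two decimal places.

Δg_obs = 979141.01 − 979250.29 = -109.28 mGal over Δh = 1474.5 − 894.4 = 580.1 m
Equal Bouguer anomalies ⇒ Δg_obs + (0.3086 − 0.04193ρ)·Δh = 0
0.3086 − 0.04193ρ = −Δg_obs/Δh = 0.18838
ρ = (0.3086 − 0.18838) / 0.04193 = 2.87 g/cm³

2.87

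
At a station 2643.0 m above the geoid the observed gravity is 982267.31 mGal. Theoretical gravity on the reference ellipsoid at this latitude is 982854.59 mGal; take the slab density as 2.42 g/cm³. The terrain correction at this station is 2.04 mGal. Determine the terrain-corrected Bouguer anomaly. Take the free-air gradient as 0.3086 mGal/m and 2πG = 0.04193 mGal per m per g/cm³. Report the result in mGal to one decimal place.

-37.8

Free-air correction = 0.3086 × 2643.0 = 815.63 mGal
Free-air anomaly = 982267.31 − 982854.59 + (815.63) = 228.35 mGal
Bouguer slab correction = 0.04193 × 2.42 × 2643.0 = 268.19 mGal
Simple Bouguer anomaly = 228.35 − (268.19) = -39.84 mGal
Complete Bouguer anomaly = -39.84 + 2.04 = -37.80 mGal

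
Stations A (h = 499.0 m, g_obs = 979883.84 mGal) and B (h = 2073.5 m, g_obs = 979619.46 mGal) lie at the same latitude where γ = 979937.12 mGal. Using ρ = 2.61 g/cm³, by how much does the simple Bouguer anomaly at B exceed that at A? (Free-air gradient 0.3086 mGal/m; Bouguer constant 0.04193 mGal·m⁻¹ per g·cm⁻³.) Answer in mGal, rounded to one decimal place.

Δg_SB(A) = 979883.84 − 979937.12 + 0.3086×499.0 − 0.04193×2.61×499.0 = 46.10 mGal
Δg_SB(B) = 979619.46 − 979937.12 + 0.3086×2073.5 − 0.04193×2.61×2073.5 = 95.30 mGal
Difference = 95.30 − (46.10) = 49.20 mGal

49.2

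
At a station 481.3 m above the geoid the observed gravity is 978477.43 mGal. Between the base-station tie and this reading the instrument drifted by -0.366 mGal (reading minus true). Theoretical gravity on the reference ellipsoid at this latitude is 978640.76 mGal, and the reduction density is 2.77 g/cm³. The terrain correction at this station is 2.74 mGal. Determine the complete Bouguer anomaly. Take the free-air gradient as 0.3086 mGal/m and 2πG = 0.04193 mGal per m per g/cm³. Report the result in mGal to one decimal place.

-67.6

Drift-corrected reading = 978477.43 − (-0.366) = 978477.796 mGal
Free-air correction = 0.3086 × 481.3 = 148.53 mGal
Free-air anomaly = 978477.796 − 978640.76 + (148.53) = -14.434 mGal
Bouguer slab correction = 0.04193 × 2.77 × 481.3 = 55.90 mGal
Simple Bouguer anomaly = -14.434 − (55.90) = -70.334 mGal
Complete Bouguer anomaly = -70.334 + 2.74 = -67.594 mGal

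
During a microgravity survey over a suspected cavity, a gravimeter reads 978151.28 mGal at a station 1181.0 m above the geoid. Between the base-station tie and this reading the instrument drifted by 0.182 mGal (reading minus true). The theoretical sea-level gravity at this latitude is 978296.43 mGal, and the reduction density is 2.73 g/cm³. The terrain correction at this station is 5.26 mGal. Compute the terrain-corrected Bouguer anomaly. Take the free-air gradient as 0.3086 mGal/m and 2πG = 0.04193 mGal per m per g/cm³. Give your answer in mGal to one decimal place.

89.2

Drift-corrected reading = 978151.28 − (0.182) = 978151.098 mGal
Free-air correction = 0.3086 × 1181.0 = 364.46 mGal
Free-air anomaly = 978151.098 − 978296.43 + (364.46) = 219.128 mGal
Bouguer slab correction = 0.04193 × 2.73 × 1181.0 = 135.19 mGal
Simple Bouguer anomaly = 219.128 − (135.19) = 83.938 mGal
Complete Bouguer anomaly = 83.938 + 5.26 = 89.198 mGal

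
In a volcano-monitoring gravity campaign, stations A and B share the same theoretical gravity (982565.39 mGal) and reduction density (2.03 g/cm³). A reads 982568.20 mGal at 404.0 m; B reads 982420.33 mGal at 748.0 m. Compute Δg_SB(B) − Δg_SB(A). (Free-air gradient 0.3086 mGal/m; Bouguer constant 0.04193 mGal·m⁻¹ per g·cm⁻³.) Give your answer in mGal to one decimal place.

-71.0

Δg_SB(A) = 982568.20 − 982565.39 + 0.3086×404.0 − 0.04193×2.03×404.0 = 93.10 mGal
Δg_SB(B) = 982420.33 − 982565.39 + 0.3086×748.0 − 0.04193×2.03×748.0 = 22.10 mGal
Difference = 22.10 − (93.10) = -71.00 mGal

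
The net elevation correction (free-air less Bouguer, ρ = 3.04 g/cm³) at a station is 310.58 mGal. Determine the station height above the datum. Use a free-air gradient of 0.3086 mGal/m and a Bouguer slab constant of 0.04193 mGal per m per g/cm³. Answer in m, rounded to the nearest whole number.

Combined gradient = 0.3086 − 0.04193 × 3.04 = 0.1811328 mGal/m
h = 310.58 / 0.1811328 = 1714.65 m

1715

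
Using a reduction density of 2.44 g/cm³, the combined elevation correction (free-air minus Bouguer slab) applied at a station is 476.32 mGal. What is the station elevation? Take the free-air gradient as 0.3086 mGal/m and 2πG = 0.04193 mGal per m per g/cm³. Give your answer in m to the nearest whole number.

2309

Combined gradient = 0.3086 − 0.04193 × 2.44 = 0.2062908 mGal/m
h = 476.32 / 0.2062908 = 2308.97 m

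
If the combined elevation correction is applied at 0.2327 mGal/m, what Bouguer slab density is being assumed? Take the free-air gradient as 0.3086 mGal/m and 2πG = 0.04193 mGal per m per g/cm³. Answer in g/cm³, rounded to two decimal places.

1.81

0.2327 = 0.3086 − 0.04193 × ρ
ρ = (0.3086 − 0.2327) / 0.04193 = 1.81 g/cm³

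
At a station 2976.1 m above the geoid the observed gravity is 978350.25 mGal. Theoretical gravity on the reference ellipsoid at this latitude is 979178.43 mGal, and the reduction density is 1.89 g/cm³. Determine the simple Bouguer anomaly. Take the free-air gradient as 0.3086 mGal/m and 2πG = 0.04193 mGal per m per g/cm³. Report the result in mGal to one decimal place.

-145.6

Free-air correction = 0.3086 × 2976.1 = 918.42 mGal
Free-air anomaly = 978350.25 − 979178.43 + (918.42) = 90.24 mGal
Bouguer slab correction = 0.04193 × 1.89 × 2976.1 = 235.85 mGal
Simple Bouguer anomaly = 90.24 − (235.85) = -145.61 mGal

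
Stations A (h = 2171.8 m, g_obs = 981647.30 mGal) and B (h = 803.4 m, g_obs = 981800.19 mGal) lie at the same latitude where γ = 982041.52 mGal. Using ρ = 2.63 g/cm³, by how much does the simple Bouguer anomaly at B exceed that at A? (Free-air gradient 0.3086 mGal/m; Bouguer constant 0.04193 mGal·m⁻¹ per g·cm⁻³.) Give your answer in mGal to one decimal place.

-118.5

Δg_SB(A) = 981647.30 − 982041.52 + 0.3086×2171.8 − 0.04193×2.63×2171.8 = 36.50 mGal
Δg_SB(B) = 981800.19 − 982041.52 + 0.3086×803.4 − 0.04193×2.63×803.4 = -82.00 mGal
Difference = -82.00 − (36.50) = -118.50 mGal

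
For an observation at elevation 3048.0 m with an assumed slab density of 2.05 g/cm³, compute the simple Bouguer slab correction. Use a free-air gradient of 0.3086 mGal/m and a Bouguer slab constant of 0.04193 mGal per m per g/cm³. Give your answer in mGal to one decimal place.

262.0

Bouguer slab correction = 0.04193 × 2.05 × 3048.0 = 262.0 mGal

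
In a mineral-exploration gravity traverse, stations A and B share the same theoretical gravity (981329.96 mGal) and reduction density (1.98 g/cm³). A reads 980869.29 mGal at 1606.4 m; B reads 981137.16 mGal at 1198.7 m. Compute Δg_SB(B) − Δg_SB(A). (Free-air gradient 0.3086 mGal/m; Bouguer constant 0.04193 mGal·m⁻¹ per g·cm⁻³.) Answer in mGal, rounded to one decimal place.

Δg_SB(A) = 980869.29 − 981329.96 + 0.3086×1606.4 − 0.04193×1.98×1606.4 = -98.30 mGal
Δg_SB(B) = 981137.16 − 981329.96 + 0.3086×1198.7 − 0.04193×1.98×1198.7 = 77.60 mGal
Difference = 77.60 − (-98.30) = 175.90 mGal

175.9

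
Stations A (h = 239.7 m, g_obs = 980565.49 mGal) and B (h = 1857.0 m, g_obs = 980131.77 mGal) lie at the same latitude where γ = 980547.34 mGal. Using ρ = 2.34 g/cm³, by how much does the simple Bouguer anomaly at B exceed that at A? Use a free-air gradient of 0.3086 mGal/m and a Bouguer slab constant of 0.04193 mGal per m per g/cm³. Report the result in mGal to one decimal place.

-93.3

Δg_SB(A) = 980565.49 − 980547.34 + 0.3086×239.7 − 0.04193×2.34×239.7 = 68.60 mGal
Δg_SB(B) = 980131.77 − 980547.34 + 0.3086×1857.0 − 0.04193×2.34×1857.0 = -24.70 mGal
Difference = -24.70 − (68.60) = -93.30 mGal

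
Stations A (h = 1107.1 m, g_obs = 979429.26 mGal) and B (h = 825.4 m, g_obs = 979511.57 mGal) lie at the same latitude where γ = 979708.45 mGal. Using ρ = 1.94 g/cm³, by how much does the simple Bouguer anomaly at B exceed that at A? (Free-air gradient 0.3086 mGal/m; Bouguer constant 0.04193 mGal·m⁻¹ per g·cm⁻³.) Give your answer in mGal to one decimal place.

Δg_SB(A) = 979429.26 − 979708.45 + 0.3086×1107.1 − 0.04193×1.94×1107.1 = -27.60 mGal
Δg_SB(B) = 979511.57 − 979708.45 + 0.3086×825.4 − 0.04193×1.94×825.4 = -9.30 mGal
Difference = -9.30 − (-27.60) = 18.30 mGal

18.3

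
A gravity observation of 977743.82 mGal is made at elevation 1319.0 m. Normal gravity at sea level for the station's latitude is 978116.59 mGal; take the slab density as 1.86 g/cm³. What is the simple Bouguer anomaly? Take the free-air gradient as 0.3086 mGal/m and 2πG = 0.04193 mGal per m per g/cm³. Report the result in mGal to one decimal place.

Free-air correction = 0.3086 × 1319.0 = 407.04 mGal
Free-air anomaly = 977743.82 − 978116.59 + (407.04) = 34.27 mGal
Bouguer slab correction = 0.04193 × 1.86 × 1319.0 = 102.87 mGal
Simple Bouguer anomaly = 34.27 − (102.87) = -68.60 mGal

-68.6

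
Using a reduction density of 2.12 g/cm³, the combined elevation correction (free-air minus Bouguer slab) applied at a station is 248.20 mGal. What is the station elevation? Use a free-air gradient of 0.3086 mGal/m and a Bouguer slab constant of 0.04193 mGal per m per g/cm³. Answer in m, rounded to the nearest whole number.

1130

Combined gradient = 0.3086 − 0.04193 × 2.12 = 0.2197084 mGal/m
h = 248.20 / 0.2197084 = 1129.68 m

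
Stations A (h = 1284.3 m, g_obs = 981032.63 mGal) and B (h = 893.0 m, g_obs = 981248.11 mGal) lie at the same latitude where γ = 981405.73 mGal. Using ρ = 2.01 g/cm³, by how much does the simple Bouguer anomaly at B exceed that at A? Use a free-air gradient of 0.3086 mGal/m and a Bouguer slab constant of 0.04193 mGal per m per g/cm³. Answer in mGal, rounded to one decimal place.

127.7

Δg_SB(A) = 981032.63 − 981405.73 + 0.3086×1284.3 − 0.04193×2.01×1284.3 = -85.00 mGal
Δg_SB(B) = 981248.11 − 981405.73 + 0.3086×893.0 − 0.04193×2.01×893.0 = 42.70 mGal
Difference = 42.70 − (-85.00) = 127.70 mGal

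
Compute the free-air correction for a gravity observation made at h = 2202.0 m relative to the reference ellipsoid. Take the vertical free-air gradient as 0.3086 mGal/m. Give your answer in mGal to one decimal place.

Free-air correction = 0.3086 × 2202.0 = 679.5 mGal

679.5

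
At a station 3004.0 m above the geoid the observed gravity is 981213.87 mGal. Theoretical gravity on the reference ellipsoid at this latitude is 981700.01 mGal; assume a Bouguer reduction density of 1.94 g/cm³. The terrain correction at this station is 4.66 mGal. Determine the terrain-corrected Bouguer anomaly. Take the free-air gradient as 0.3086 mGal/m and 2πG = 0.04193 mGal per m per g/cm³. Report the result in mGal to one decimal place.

201.2

Free-air correction = 0.3086 × 3004.0 = 927.03 mGal
Free-air anomaly = 981213.87 − 981700.01 + (927.03) = 440.89 mGal
Bouguer slab correction = 0.04193 × 1.94 × 3004.0 = 244.36 mGal
Simple Bouguer anomaly = 440.89 − (244.36) = 196.53 mGal
Complete Bouguer anomaly = 196.53 + 4.66 = 201.19 mGal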